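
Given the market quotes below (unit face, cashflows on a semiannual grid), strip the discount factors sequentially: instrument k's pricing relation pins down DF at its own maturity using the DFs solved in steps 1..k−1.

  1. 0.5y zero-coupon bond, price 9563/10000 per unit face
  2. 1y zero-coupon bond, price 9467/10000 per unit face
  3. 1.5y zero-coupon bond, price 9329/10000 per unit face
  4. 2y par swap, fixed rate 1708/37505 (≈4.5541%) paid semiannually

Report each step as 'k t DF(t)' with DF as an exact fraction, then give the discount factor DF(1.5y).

1 1/2 9563/10000
2 1 9467/10000
3 3/2 9329/10000
4 2 4573/5000
DF(1.5y) = 9329/10000 ≈ 0.932900

step 1 [0.5y] zero: DF = P = 9563/10000 ≈ 0.956300
step 2 [1y] zero: DF = P = 9467/10000 ≈ 0.946700
step 3 [1.5y] zero: DF = P = 9329/10000 ≈ 0.932900
step 4 [2y] swap r/2=854/37505: DF=(1 − 854/37505·(0.956300+0.946700+0.932900))/(1+854/37505) = 4573/5000 ≈ 0.914600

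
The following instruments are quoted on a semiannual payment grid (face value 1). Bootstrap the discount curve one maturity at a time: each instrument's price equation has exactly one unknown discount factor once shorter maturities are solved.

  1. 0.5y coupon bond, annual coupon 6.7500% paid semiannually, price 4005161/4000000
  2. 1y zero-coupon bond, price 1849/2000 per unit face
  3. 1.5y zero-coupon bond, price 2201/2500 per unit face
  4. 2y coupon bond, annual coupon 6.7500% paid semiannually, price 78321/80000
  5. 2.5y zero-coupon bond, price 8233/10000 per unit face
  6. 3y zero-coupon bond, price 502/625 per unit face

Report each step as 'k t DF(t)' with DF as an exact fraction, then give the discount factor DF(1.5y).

1 1/2 4843/5000
2 1 1849/2000
3 3/2 2201/2500
4 2 1713/2000
5 5/2 8233/10000
6 3 502/625
DF(1.5y) = 2201/2500 ≈ 0.880400

step 1 [0.5y] bond c/2=27/800: DF=(4005161/4000000 − 27/800·(0))/(1+27/800) = 4843/5000 ≈ 0.968600
step 2 [1y] zero: DF = P = 1849/2000 ≈ 0.924500
step 3 [1.5y] zero: DF = P = 2201/2500 ≈ 0.880400
step 4 [2y] bond c/2=27/800: DF=(78321/80000 − 27/800·(0.968600+0.924500+0.880400))/(1+27/800) = 1713/2000 ≈ 0.856500
step 5 [2.5y] zero: DF = P = 8233/10000 ≈ 0.823300
step 6 [3y] zero: DF = P = 502/625 ≈ 0.803200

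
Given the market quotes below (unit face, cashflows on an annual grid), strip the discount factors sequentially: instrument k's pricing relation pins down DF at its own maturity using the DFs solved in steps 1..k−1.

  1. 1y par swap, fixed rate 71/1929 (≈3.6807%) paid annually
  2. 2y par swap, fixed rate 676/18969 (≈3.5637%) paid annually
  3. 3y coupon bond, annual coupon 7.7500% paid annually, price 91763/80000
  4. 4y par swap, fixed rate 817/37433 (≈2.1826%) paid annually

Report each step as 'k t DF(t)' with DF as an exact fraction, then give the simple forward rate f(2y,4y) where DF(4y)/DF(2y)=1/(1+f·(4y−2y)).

step 1 [1y] swap r/1=71/1929: DF=(1 − 71/1929·(0))/(1+71/1929) = 1929/2000 ≈ 0.964500
step 2 [2y] swap r/1=676/18969: DF=(1 − 676/18969·(0.964500))/(1+676/18969) = 2331/2500 ≈ 0.932400
step 3 [3y] bond c/1=31/400: DF=(91763/80000 − 31/400·(0.964500+0.932400))/(1+31/400) = 9281/10000 ≈ 0.928100
step 4 [4y] swap r/1=817/37433: DF=(1 − 817/37433·(0.964500+0.932400+0.928100))/(1+817/37433) = 9183/10000 ≈ 0.918300

1 1 1929/2000
2 2 2331/2500
3 3 9281/10000
4 4 9183/10000
f(2y,4y) = ((2331/2500)/(9183/10000) − 1)/(2) = 47/6122 ≈ 0.7677%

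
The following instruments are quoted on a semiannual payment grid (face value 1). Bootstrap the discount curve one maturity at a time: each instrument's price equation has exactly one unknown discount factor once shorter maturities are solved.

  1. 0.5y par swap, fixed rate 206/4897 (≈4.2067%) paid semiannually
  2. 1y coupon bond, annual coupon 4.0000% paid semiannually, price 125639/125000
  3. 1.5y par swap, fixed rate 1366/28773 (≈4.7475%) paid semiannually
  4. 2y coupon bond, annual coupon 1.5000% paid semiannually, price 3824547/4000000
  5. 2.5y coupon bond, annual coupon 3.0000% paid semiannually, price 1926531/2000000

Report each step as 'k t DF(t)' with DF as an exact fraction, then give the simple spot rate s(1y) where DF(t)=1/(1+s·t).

1 1/2 4897/5000
2 1 4831/5000
3 3/2 9317/10000
4 2 2319/2500
5 5/2 558/625
s(1y) = (1/(4831/5000) − 1)/(1) = 169/4831 ≈ 3.4982%

step 1 [0.5y] swap r/2=103/4897: DF=(1 − 103/4897·(0))/(1+103/4897) = 4897/5000 ≈ 0.979400
step 2 [1y] bond c/2=1/50: DF=(125639/125000 − 1/50·(0.979400))/(1+1/50) = 4831/5000 ≈ 0.966200
step 3 [1.5y] swap r/2=683/28773: DF=(1 − 683/28773·(0.979400+0.966200))/(1+683/28773) = 9317/10000 ≈ 0.931700
step 4 [2y] bond c/2=3/400: DF=(3824547/4000000 − 3/400·(0.979400+0.966200+0.931700))/(1+3/400) = 2319/2500 ≈ 0.927600
step 5 [2.5y] bond c/2=3/200: DF=(1926531/2000000 − 3/200·(0.979400+0.966200+0.931700+0.927600))/(1+3/200) = 558/625 ≈ 0.892800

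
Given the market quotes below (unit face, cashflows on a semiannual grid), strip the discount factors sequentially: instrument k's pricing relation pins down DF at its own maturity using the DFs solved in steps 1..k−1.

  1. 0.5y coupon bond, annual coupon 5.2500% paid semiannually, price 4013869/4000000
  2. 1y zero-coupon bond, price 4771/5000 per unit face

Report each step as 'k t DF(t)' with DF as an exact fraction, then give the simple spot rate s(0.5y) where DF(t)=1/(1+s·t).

1 1/2 4889/5000
2 1 4771/5000
s(0.5y) = (1/(4889/5000) − 1)/(1/2) = 222/4889 ≈ 4.5408%

step 1 [0.5y] bond c/2=21/800: DF=(4013869/4000000 − 21/800·(0))/(1+21/800) = 4889/5000 ≈ 0.977800
step 2 [1y] zero: DF = P = 4771/5000 ≈ 0.954200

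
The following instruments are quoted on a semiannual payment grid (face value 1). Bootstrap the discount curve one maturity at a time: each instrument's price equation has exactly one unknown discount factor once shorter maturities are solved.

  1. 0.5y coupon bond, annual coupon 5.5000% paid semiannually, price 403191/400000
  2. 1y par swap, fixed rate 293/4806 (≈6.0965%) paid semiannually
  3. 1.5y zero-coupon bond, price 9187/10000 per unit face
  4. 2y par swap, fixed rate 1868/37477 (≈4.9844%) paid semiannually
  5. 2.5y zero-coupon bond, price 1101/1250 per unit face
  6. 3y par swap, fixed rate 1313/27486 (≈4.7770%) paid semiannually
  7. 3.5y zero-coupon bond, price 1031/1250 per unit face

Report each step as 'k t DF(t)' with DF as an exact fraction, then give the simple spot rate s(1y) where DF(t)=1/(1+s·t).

step 1 [0.5y] bond c/2=11/400: DF=(403191/400000 − 11/400·(0))/(1+11/400) = 981/1000 ≈ 0.981000
step 2 [1y] swap r/2=293/9612: DF=(1 − 293/9612·(0.981000))/(1+293/9612) = 4707/5000 ≈ 0.941400
step 3 [1.5y] zero: DF = P = 9187/10000 ≈ 0.918700
step 4 [2y] swap r/2=934/37477: DF=(1 − 934/37477·(0.981000+0.941400+0.918700))/(1+934/37477) = 4533/5000 ≈ 0.906600
step 5 [2.5y] zero: DF = P = 1101/1250 ≈ 0.880800
step 6 [3y] swap r/2=1313/54972: DF=(1 − 1313/54972·(0.981000+0.941400+0.918700+0.906600+0.880800))/(1+1313/54972) = 8687/10000 ≈ 0.868700
step 7 [3.5y] zero: DF = P = 1031/1250 ≈ 0.824800

1 1/2 981/1000
2 1 4707/5000
3 3/2 9187/10000
4 2 4533/5000
5 5/2 1101/1250
6 3 8687/10000
7 7/2 1031/1250
s(1y) = (1/(4707/5000) − 1)/(1) = 293/4707 ≈ 6.2248%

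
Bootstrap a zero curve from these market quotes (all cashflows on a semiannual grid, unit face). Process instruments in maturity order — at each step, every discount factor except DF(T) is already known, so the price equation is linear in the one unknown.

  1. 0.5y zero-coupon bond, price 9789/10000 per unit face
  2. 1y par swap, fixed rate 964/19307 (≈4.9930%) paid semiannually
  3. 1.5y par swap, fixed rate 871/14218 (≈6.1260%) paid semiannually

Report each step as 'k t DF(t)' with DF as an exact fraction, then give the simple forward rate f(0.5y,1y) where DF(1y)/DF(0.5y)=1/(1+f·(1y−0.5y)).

step 1 [0.5y] zero: DF = P = 9789/10000 ≈ 0.978900
step 2 [1y] swap r/2=482/19307: DF=(1 − 482/19307·(0.978900))/(1+482/19307) = 4759/5000 ≈ 0.951800
step 3 [1.5y] swap r/2=871/28436: DF=(1 − 871/28436·(0.978900+0.951800))/(1+871/28436) = 9129/10000 ≈ 0.912900

1 1/2 9789/10000
2 1 4759/5000
3 3/2 9129/10000
f(0.5y,1y) = ((9789/10000)/(4759/5000) − 1)/(1/2) = 271/4759 ≈ 5.6945%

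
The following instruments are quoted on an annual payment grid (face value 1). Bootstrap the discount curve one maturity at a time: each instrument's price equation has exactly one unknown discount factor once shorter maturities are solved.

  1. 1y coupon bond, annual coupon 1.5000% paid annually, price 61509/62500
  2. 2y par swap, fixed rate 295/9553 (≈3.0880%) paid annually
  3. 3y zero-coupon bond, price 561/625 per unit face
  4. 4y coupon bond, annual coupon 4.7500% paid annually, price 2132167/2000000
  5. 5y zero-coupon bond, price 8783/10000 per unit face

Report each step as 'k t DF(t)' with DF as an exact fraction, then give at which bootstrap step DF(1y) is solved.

1 1 606/625
2 2 941/1000
3 3 561/625
4 4 1113/1250
5 5 8783/10000
DF(1y) is solved at step 1

step 1 [1y] bond c/1=3/200: DF=(61509/62500 − 3/200·(0))/(1+3/200) = 606/625 ≈ 0.969600
step 2 [2y] swap r/1=295/9553: DF=(1 − 295/9553·(0.969600))/(1+295/9553) = 941/1000 ≈ 0.941000
step 3 [3y] zero: DF = P = 561/625 ≈ 0.897600
step 4 [4y] bond c/1=19/400: DF=(2132167/2000000 − 19/400·(0.969600+0.941000+0.897600))/(1+19/400) = 1113/1250 ≈ 0.890400
step 5 [5y] zero: DF = P = 8783/10000 ≈ 0.878300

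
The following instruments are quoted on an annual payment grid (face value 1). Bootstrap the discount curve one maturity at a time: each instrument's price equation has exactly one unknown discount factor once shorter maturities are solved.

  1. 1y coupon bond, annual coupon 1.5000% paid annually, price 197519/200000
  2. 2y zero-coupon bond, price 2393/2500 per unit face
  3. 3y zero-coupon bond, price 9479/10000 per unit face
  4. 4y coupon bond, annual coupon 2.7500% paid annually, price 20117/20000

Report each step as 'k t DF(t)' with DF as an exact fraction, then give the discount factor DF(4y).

step 1 [1y] bond c/1=3/200: DF=(197519/200000 − 3/200·(0))/(1+3/200) = 973/1000 ≈ 0.973000
step 2 [2y] zero: DF = P = 2393/2500 ≈ 0.957200
step 3 [3y] zero: DF = P = 9479/10000 ≈ 0.947900
step 4 [4y] bond c/1=11/400: DF=(20117/20000 − 11/400·(0.973000+0.957200+0.947900))/(1+11/400) = 9019/10000 ≈ 0.901900

1 1 973/1000
2 2 2393/2500
3 3 9479/10000
4 4 9019/10000
DF(4y) = 9019/10000 ≈ 0.901900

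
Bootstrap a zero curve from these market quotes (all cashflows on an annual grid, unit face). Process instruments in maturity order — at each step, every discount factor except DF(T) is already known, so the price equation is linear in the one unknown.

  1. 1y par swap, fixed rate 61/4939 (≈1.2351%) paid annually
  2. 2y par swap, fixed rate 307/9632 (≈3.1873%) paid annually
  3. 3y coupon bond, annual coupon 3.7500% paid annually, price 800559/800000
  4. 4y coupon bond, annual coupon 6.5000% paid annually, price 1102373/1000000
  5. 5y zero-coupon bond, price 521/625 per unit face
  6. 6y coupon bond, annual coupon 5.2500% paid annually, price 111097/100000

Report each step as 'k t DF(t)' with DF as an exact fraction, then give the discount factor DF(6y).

1 1 4939/5000
2 2 4693/5000
3 3 8949/10000
4 4 8629/10000
5 5 521/625
6 6 4151/5000
DF(6y) = 4151/5000 ≈ 0.830200

step 1 [1y] swap r/1=61/4939: DF=(1 − 61/4939·(0))/(1+61/4939) = 4939/5000 ≈ 0.987800
step 2 [2y] swap r/1=307/9632: DF=(1 − 307/9632·(0.987800))/(1+307/9632) = 4693/5000 ≈ 0.938600
step 3 [3y] bond c/1=3/80: DF=(800559/800000 − 3/80·(0.987800+0.938600))/(1+3/80) = 8949/10000 ≈ 0.894900
step 4 [4y] bond c/1=13/200: DF=(1102373/1000000 − 13/200·(0.987800+0.938600+0.894900))/(1+13/200) = 8629/10000 ≈ 0.862900
step 5 [5y] zero: DF = P = 521/625 ≈ 0.833600
step 6 [6y] bond c/1=21/400: DF=(111097/100000 − 21/400·(0.987800+0.938600+0.894900+0.862900+0.833600))/(1+21/400) = 4151/5000 ≈ 0.830200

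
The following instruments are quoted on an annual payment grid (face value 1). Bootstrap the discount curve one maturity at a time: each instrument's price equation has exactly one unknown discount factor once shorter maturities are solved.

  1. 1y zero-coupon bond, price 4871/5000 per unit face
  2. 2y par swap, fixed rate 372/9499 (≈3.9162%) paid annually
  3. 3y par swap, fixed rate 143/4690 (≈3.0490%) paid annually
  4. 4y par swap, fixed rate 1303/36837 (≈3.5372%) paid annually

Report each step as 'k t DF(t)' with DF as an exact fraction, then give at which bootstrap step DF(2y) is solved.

1 1 4871/5000
2 2 1157/1250
3 3 4571/5000
4 4 8697/10000
DF(2y) is solved at step 2

step 1 [1y] zero: DF = P = 4871/5000 ≈ 0.974200
step 2 [2y] swap r/1=372/9499: DF=(1 − 372/9499·(0.974200))/(1+372/9499) = 1157/1250 ≈ 0.925600
step 3 [3y] swap r/1=143/4690: DF=(1 − 143/4690·(0.974200+0.925600))/(1+143/4690) = 4571/5000 ≈ 0.914200
step 4 [4y] swap r/1=1303/36837: DF=(1 − 1303/36837·(0.974200+0.925600+0.914200))/(1+1303/36837) = 8697/10000 ≈ 0.869700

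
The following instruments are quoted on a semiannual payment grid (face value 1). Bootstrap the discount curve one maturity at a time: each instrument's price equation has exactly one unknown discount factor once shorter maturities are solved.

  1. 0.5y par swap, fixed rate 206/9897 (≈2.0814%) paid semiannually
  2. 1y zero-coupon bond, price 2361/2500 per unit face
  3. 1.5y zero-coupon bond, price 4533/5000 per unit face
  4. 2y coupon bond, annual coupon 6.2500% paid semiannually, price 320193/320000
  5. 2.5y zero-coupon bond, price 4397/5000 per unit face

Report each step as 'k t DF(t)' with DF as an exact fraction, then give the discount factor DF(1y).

step 1 [0.5y] swap r/2=103/9897: DF=(1 − 103/9897·(0))/(1+103/9897) = 9897/10000 ≈ 0.989700
step 2 [1y] zero: DF = P = 2361/2500 ≈ 0.944400
step 3 [1.5y] zero: DF = P = 4533/5000 ≈ 0.906600
step 4 [2y] bond c/2=1/32: DF=(320193/320000 − 1/32·(0.989700+0.944400+0.906600))/(1+1/32) = 4421/5000 ≈ 0.884200
step 5 [2.5y] zero: DF = P = 4397/5000 ≈ 0.879400

1 1/2 9897/10000
2 1 2361/2500
3 3/2 4533/5000
4 2 4421/5000
5 5/2 4397/5000
DF(1y) = 2361/2500 ≈ 0.944400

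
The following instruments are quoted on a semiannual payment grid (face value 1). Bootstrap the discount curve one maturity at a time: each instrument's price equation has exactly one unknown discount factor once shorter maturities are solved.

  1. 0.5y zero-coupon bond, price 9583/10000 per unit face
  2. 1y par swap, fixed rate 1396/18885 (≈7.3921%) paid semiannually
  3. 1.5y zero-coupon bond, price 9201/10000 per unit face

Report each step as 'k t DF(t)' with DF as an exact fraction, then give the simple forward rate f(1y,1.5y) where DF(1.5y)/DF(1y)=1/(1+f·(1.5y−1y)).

1 1/2 9583/10000
2 1 4651/5000
3 3/2 9201/10000
f(1y,1.5y) = ((4651/5000)/(9201/10000) − 1)/(1/2) = 202/9201 ≈ 2.1954%

step 1 [0.5y] zero: DF = P = 9583/10000 ≈ 0.958300
step 2 [1y] swap r/2=698/18885: DF=(1 − 698/18885·(0.958300))/(1+698/18885) = 4651/5000 ≈ 0.930200
step 3 [1.5y] zero: DF = P = 9201/10000 ≈ 0.920100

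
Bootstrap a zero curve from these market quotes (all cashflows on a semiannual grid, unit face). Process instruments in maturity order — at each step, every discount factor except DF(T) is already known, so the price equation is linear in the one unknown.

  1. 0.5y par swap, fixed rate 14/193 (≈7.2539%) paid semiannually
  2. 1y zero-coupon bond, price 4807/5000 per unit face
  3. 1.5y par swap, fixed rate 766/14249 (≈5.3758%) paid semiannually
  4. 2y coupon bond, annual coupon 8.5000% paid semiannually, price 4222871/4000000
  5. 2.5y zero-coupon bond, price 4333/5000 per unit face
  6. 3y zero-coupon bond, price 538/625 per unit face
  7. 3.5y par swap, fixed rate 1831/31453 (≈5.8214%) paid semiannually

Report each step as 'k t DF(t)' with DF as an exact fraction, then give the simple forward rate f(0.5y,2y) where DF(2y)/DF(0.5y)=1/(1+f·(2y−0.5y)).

step 1 [0.5y] swap r/2=7/193: DF=(1 − 7/193·(0))/(1+7/193) = 193/200 ≈ 0.965000
step 2 [1y] zero: DF = P = 4807/5000 ≈ 0.961400
step 3 [1.5y] swap r/2=383/14249: DF=(1 − 383/14249·(0.965000+0.961400))/(1+383/14249) = 4617/5000 ≈ 0.923400
step 4 [2y] bond c/2=17/400: DF=(4222871/4000000 − 17/400·(0.965000+0.961400+0.923400))/(1+17/400) = 1793/2000 ≈ 0.896500
step 5 [2.5y] zero: DF = P = 4333/5000 ≈ 0.866600
step 6 [3y] zero: DF = P = 538/625 ≈ 0.860800
step 7 [3.5y] swap r/2=1831/62906: DF=(1 − 1831/62906·(0.965000+0.961400+0.923400+0.896500+0.866600+0.860800))/(1+1831/62906) = 8169/10000 ≈ 0.816900

1 1/2 193/200
2 1 4807/5000
3 3/2 4617/5000
4 2 1793/2000
5 5/2 4333/5000
6 3 538/625
7 7/2 8169/10000
f(0.5y,2y) = ((193/200)/(1793/2000) − 1)/(3/2) = 274/5379 ≈ 5.0939%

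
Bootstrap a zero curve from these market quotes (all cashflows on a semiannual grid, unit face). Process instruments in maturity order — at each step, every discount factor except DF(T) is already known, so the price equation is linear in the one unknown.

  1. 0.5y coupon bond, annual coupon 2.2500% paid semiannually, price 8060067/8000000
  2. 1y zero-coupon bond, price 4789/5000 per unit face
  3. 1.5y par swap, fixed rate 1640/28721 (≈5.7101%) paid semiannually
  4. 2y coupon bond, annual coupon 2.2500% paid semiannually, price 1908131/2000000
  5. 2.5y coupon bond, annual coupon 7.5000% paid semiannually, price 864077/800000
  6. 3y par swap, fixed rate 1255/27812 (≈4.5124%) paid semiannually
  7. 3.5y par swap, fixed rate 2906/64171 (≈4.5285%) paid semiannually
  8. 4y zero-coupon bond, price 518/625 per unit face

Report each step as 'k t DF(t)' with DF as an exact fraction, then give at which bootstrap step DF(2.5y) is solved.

1 1/2 9963/10000
2 1 4789/5000
3 3/2 459/500
4 2 1823/2000
5 5/2 9043/10000
6 3 1749/2000
7 7/2 8547/10000
8 4 518/625
DF(2.5y) is solved at step 5

step 1 [0.5y] bond c/2=9/800: DF=(8060067/8000000 − 9/800·(0))/(1+9/800) = 9963/10000 ≈ 0.996300
step 2 [1y] zero: DF = P = 4789/5000 ≈ 0.957800
step 3 [1.5y] swap r/2=820/28721: DF=(1 − 820/28721·(0.996300+0.957800))/(1+820/28721) = 459/500 ≈ 0.918000
step 4 [2y] bond c/2=9/800: DF=(1908131/2000000 − 9/800·(0.996300+0.957800+0.918000))/(1+9/800) = 1823/2000 ≈ 0.911500
step 5 [2.5y] bond c/2=3/80: DF=(864077/800000 − 3/80·(0.996300+0.957800+0.918000+0.911500))/(1+3/80) = 9043/10000 ≈ 0.904300
step 6 [3y] swap r/2=1255/55624: DF=(1 − 1255/55624·(0.996300+0.957800+0.918000+0.911500+0.904300))/(1+1255/55624) = 1749/2000 ≈ 0.874500
step 7 [3.5y] swap r/2=1453/64171: DF=(1 − 1453/64171·(0.996300+0.957800+0.918000+0.911500+0.904300+0.874500))/(1+1453/64171) = 8547/10000 ≈ 0.854700
step 8 [4y] zero: DF = P = 518/625 ≈ 0.828800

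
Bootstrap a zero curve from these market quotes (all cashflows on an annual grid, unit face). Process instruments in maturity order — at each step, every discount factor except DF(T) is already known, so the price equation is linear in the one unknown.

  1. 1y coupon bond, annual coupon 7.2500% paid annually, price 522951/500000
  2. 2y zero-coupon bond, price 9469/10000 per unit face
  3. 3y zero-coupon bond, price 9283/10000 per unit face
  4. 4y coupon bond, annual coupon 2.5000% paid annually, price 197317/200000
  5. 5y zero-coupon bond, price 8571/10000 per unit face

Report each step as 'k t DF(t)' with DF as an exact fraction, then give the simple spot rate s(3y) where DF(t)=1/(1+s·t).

1 1 1219/1250
2 2 9469/10000
3 3 9283/10000
4 4 893/1000
5 5 8571/10000
s(3y) = (1/(9283/10000) − 1)/(3) = 239/9283 ≈ 2.5746%

step 1 [1y] bond c/1=29/400: DF=(522951/500000 − 29/400·(0))/(1+29/400) = 1219/1250 ≈ 0.975200
step 2 [2y] zero: DF = P = 9469/10000 ≈ 0.946900
step 3 [3y] zero: DF = P = 9283/10000 ≈ 0.928300
step 4 [4y] bond c/1=1/40: DF=(197317/200000 − 1/40·(0.975200+0.946900+0.928300))/(1+1/40) = 893/1000 ≈ 0.893000
step 5 [5y] zero: DF = P = 8571/10000 ≈ 0.857100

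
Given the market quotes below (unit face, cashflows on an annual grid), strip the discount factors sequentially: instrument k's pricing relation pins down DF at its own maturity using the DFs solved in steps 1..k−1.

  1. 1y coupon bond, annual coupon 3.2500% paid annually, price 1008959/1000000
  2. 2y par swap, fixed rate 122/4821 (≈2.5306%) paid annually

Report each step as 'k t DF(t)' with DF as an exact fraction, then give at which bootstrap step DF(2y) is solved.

1 1 2443/2500
2 2 1189/1250
DF(2y) is solved at step 2

step 1 [1y] bond c/1=13/400: DF=(1008959/1000000 − 13/400·(0))/(1+13/400) = 2443/2500 ≈ 0.977200
step 2 [2y] swap r/1=122/4821: DF=(1 − 122/4821·(0.977200))/(1+122/4821) = 1189/1250 ≈ 0.951200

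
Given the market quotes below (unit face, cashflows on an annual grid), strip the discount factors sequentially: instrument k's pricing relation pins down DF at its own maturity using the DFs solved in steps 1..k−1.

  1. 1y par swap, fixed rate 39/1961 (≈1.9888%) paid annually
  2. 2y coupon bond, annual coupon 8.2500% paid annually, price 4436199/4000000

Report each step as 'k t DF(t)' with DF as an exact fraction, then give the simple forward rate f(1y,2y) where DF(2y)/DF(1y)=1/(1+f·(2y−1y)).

1 1 1961/2000
2 2 4749/5000
f(1y,2y) = ((1961/2000)/(4749/5000) − 1)/(1) = 307/9498 ≈ 3.2323%

step 1 [1y] swap r/1=39/1961: DF=(1 − 39/1961·(0))/(1+39/1961) = 1961/2000 ≈ 0.980500
step 2 [2y] bond c/1=33/400: DF=(4436199/4000000 − 33/400·(0.980500))/(1+33/400) = 4749/5000 ≈ 0.949800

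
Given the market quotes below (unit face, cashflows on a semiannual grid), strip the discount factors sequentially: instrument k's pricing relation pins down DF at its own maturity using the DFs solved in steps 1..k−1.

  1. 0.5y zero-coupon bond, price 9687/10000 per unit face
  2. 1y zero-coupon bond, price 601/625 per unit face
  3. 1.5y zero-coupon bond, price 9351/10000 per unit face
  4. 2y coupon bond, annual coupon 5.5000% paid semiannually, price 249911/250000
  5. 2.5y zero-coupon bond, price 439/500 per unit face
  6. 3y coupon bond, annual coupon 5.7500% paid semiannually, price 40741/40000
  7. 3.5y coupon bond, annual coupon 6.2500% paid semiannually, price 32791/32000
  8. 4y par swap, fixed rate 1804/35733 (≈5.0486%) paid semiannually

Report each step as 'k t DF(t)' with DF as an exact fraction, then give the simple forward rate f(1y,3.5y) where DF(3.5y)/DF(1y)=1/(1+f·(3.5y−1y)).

step 1 [0.5y] zero: DF = P = 9687/10000 ≈ 0.968700
step 2 [1y] zero: DF = P = 601/625 ≈ 0.961600
step 3 [1.5y] zero: DF = P = 9351/10000 ≈ 0.935100
step 4 [2y] bond c/2=11/400: DF=(249911/250000 − 11/400·(0.968700+0.961600+0.935100))/(1+11/400) = 4481/5000 ≈ 0.896200
step 5 [2.5y] zero: DF = P = 439/500 ≈ 0.878000
step 6 [3y] bond c/2=23/800: DF=(40741/40000 − 23/800·(0.968700+0.961600+0.935100+0.896200+0.878000))/(1+23/800) = 2151/2500 ≈ 0.860400
step 7 [3.5y] bond c/2=1/32: DF=(32791/32000 − 1/32·(0.968700+0.961600+0.935100+0.896200+0.878000+0.860400))/(1+1/32) = 827/1000 ≈ 0.827000
step 8 [4y] swap r/2=902/35733: DF=(1 − 902/35733·(0.968700+0.961600+0.935100+0.896200+0.878000+0.860400+0.827000))/(1+902/35733) = 2049/2500 ≈ 0.819600

1 1/2 9687/10000
2 1 601/625
3 3/2 9351/10000
4 2 4481/5000
5 5/2 439/500
6 3 2151/2500
7 7/2 827/1000
8 4 2049/2500
f(1y,3.5y) = ((601/625)/(827/1000) − 1)/(5/2) = 1346/20675 ≈ 6.5103%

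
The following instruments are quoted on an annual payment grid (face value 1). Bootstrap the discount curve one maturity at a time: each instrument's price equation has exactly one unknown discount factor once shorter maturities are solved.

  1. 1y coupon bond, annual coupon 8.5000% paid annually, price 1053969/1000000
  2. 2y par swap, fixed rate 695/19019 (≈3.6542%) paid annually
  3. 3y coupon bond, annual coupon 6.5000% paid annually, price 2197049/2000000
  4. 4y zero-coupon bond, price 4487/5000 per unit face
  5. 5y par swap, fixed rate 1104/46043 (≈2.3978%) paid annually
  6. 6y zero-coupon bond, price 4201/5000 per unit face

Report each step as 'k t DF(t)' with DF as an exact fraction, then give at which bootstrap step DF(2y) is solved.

1 1 4857/5000
2 2 1861/2000
3 3 4577/5000
4 4 4487/5000
5 5 556/625
6 6 4201/5000
DF(2y) is solved at step 2

step 1 [1y] bond c/1=17/200: DF=(1053969/1000000 − 17/200·(0))/(1+17/200) = 4857/5000 ≈ 0.971400
step 2 [2y] swap r/1=695/19019: DF=(1 − 695/19019·(0.971400))/(1+695/19019) = 1861/2000 ≈ 0.930500
step 3 [3y] bond c/1=13/200: DF=(2197049/2000000 − 13/200·(0.971400+0.930500))/(1+13/200) = 4577/5000 ≈ 0.915400
step 4 [4y] zero: DF = P = 4487/5000 ≈ 0.897400
step 5 [5y] swap r/1=1104/46043: DF=(1 − 1104/46043·(0.971400+0.930500+0.915400+0.897400))/(1+1104/46043) = 556/625 ≈ 0.889600
step 6 [6y] zero: DF = P = 4201/5000 ≈ 0.840200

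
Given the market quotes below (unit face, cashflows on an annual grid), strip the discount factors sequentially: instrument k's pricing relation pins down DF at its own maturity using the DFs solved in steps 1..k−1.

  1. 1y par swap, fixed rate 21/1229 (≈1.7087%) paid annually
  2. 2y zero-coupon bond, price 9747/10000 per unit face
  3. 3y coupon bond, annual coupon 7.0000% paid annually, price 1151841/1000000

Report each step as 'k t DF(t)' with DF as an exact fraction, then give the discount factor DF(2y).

step 1 [1y] swap r/1=21/1229: DF=(1 − 21/1229·(0))/(1+21/1229) = 1229/1250 ≈ 0.983200
step 2 [2y] zero: DF = P = 9747/10000 ≈ 0.974700
step 3 [3y] bond c/1=7/100: DF=(1151841/1000000 − 7/100·(0.983200+0.974700))/(1+7/100) = 2371/2500 ≈ 0.948400

1 1 1229/1250
2 2 9747/10000
3 3 2371/2500
DF(2y) = 9747/10000 ≈ 0.974700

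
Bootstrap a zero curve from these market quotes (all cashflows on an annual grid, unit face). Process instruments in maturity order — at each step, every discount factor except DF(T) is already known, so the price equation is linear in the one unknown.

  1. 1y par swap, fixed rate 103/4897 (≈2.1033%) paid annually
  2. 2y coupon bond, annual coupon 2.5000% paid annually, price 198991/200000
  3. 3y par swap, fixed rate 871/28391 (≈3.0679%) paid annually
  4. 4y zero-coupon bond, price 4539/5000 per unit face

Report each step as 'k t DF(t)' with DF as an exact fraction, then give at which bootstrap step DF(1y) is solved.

step 1 [1y] swap r/1=103/4897: DF=(1 − 103/4897·(0))/(1+103/4897) = 4897/5000 ≈ 0.979400
step 2 [2y] bond c/1=1/40: DF=(198991/200000 − 1/40·(0.979400))/(1+1/40) = 2367/2500 ≈ 0.946800
step 3 [3y] swap r/1=871/28391: DF=(1 − 871/28391·(0.979400+0.946800))/(1+871/28391) = 9129/10000 ≈ 0.912900
step 4 [4y] zero: DF = P = 4539/5000 ≈ 0.907800

1 1 4897/5000
2 2 2367/2500
3 3 9129/10000
4 4 4539/5000
DF(1y) is solved at step 1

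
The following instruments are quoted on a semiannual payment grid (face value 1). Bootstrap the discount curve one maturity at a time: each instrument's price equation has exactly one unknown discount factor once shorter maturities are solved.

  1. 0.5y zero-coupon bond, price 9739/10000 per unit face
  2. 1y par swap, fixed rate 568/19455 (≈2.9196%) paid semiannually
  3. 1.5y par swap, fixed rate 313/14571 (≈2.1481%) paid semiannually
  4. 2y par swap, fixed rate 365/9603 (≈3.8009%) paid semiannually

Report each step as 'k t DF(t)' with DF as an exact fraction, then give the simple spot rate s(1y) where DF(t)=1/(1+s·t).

1 1/2 9739/10000
2 1 2429/2500
3 3/2 9687/10000
4 2 927/1000
s(1y) = (1/(2429/2500) − 1)/(1) = 71/2429 ≈ 2.9230%

step 1 [0.5y] zero: DF = P = 9739/10000 ≈ 0.973900
step 2 [1y] swap r/2=284/19455: DF=(1 − 284/19455·(0.973900))/(1+284/19455) = 2429/2500 ≈ 0.971600
step 3 [1.5y] swap r/2=313/29142: DF=(1 − 313/29142·(0.973900+0.971600))/(1+313/29142) = 9687/10000 ≈ 0.968700
step 4 [2y] swap r/2=365/19206: DF=(1 − 365/19206·(0.973900+0.971600+0.968700))/(1+365/19206) = 927/1000 ≈ 0.927000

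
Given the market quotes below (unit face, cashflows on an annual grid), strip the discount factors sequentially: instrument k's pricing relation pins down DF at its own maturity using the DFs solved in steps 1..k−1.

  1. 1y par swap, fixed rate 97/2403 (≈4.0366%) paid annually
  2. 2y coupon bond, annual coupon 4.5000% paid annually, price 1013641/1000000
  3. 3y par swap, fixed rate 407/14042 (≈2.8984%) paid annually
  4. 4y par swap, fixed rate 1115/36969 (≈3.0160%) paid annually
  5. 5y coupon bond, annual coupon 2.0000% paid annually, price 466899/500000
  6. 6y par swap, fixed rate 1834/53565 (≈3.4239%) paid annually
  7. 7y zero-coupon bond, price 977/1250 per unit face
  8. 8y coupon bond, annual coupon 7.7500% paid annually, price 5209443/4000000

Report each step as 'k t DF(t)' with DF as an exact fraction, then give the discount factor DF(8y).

step 1 [1y] swap r/1=97/2403: DF=(1 − 97/2403·(0))/(1+97/2403) = 2403/2500 ≈ 0.961200
step 2 [2y] bond c/1=9/200: DF=(1013641/1000000 − 9/200·(0.961200))/(1+9/200) = 4643/5000 ≈ 0.928600
step 3 [3y] swap r/1=407/14042: DF=(1 − 407/14042·(0.961200+0.928600))/(1+407/14042) = 4593/5000 ≈ 0.918600
step 4 [4y] swap r/1=1115/36969: DF=(1 − 1115/36969·(0.961200+0.928600+0.918600))/(1+1115/36969) = 1777/2000 ≈ 0.888500
step 5 [5y] bond c/1=1/50: DF=(466899/500000 − 1/50·(0.961200+0.928600+0.918600+0.888500))/(1+1/50) = 843/1000 ≈ 0.843000
step 6 [6y] swap r/1=1834/53565: DF=(1 − 1834/53565·(0.961200+0.928600+0.918600+0.888500+0.843000))/(1+1834/53565) = 4083/5000 ≈ 0.816600
step 7 [7y] zero: DF = P = 977/1250 ≈ 0.781600
step 8 [8y] bond c/1=31/400: DF=(5209443/4000000 − 31/400·(0.961200+0.928600+0.918600+0.888500+0.843000+0.816600+0.781600))/(1+31/400) = 959/1250 ≈ 0.767200

1 1 2403/2500
2 2 4643/5000
3 3 4593/5000
4 4 1777/2000
5 5 843/1000
6 6 4083/5000
7 7 977/1250
8 8 959/1250
DF(8y) = 959/1250 ≈ 0.767200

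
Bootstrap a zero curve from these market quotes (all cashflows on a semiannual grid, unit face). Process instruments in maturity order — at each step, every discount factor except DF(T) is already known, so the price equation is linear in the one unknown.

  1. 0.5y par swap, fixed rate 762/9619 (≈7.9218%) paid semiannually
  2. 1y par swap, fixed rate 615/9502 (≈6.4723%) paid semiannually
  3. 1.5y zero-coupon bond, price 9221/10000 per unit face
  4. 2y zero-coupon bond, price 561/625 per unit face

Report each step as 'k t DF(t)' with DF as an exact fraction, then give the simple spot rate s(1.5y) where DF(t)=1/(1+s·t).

1 1/2 9619/10000
2 1 1877/2000
3 3/2 9221/10000
4 2 561/625
s(1.5y) = (1/(9221/10000) − 1)/(3/2) = 1558/27663 ≈ 5.6321%

step 1 [0.5y] swap r/2=381/9619: DF=(1 − 381/9619·(0))/(1+381/9619) = 9619/10000 ≈ 0.961900
step 2 [1y] swap r/2=615/19004: DF=(1 − 615/19004·(0.961900))/(1+615/19004) = 1877/2000 ≈ 0.938500
step 3 [1.5y] zero: DF = P = 9221/10000 ≈ 0.922100
step 4 [2y] zero: DF = P = 561/625 ≈ 0.897600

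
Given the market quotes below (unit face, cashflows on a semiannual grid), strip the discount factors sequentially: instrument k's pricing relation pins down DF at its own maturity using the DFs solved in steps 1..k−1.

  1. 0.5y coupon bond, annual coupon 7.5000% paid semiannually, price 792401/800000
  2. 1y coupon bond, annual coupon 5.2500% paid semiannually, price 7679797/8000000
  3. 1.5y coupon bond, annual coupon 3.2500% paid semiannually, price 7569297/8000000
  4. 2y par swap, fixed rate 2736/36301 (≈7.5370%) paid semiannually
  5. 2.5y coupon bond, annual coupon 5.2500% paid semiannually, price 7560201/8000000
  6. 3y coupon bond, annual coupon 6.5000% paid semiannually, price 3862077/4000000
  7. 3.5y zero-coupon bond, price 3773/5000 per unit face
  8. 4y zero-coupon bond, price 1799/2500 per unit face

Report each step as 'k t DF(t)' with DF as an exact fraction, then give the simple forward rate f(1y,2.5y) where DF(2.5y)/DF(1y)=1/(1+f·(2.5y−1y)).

step 1 [0.5y] bond c/2=3/80: DF=(792401/800000 − 3/80·(0))/(1+3/80) = 9547/10000 ≈ 0.954700
step 2 [1y] bond c/2=21/800: DF=(7679797/8000000 − 21/800·(0.954700))/(1+21/800) = 911/1000 ≈ 0.911000
step 3 [1.5y] bond c/2=13/800: DF=(7569297/8000000 − 13/800·(0.954700+0.911000))/(1+13/800) = 2253/2500 ≈ 0.901200
step 4 [2y] swap r/2=1368/36301: DF=(1 − 1368/36301·(0.954700+0.911000+0.901200))/(1+1368/36301) = 1079/1250 ≈ 0.863200
step 5 [2.5y] bond c/2=21/800: DF=(7560201/8000000 − 21/800·(0.954700+0.911000+0.901200+0.863200))/(1+21/800) = 207/250 ≈ 0.828000
step 6 [3y] bond c/2=13/400: DF=(3862077/4000000 − 13/400·(0.954700+0.911000+0.901200+0.863200+0.828000))/(1+13/400) = 1987/2500 ≈ 0.794800
step 7 [3.5y] zero: DF = P = 3773/5000 ≈ 0.754600
step 8 [4y] zero: DF = P = 1799/2500 ≈ 0.719600

1 1/2 9547/10000
2 1 911/1000
3 3/2 2253/2500
4 2 1079/1250
5 5/2 207/250
6 3 1987/2500
7 7/2 3773/5000
8 4 1799/2500
f(1y,2.5y) = ((911/1000)/(207/250) − 1)/(3/2) = 83/1242 ≈ 6.6828%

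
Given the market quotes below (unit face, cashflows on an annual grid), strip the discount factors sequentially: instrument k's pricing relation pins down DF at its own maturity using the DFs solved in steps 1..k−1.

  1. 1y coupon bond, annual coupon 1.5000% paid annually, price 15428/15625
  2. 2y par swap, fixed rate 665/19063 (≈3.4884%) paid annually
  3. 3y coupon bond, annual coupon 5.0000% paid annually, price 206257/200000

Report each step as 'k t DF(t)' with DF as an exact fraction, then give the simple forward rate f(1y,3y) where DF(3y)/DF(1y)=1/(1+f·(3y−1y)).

step 1 [1y] bond c/1=3/200: DF=(15428/15625 − 3/200·(0))/(1+3/200) = 608/625 ≈ 0.972800
step 2 [2y] swap r/1=665/19063: DF=(1 − 665/19063·(0.972800))/(1+665/19063) = 1867/2000 ≈ 0.933500
step 3 [3y] bond c/1=1/20: DF=(206257/200000 − 1/20·(0.972800+0.933500))/(1+1/20) = 4457/5000 ≈ 0.891400

1 1 608/625
2 2 1867/2000
3 3 4457/5000
f(1y,3y) = ((608/625)/(4457/5000) − 1)/(2) = 407/8914 ≈ 4.5659%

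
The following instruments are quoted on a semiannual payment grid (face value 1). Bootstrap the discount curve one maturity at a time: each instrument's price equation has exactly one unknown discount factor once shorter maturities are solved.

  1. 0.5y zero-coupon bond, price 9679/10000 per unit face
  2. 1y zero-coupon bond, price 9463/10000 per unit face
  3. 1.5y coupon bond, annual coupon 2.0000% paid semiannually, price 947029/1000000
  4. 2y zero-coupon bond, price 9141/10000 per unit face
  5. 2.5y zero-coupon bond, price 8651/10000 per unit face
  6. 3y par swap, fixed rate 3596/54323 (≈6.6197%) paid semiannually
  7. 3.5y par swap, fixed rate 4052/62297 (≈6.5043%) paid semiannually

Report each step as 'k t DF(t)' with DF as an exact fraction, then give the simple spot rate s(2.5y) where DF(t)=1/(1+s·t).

step 1 [0.5y] zero: DF = P = 9679/10000 ≈ 0.967900
step 2 [1y] zero: DF = P = 9463/10000 ≈ 0.946300
step 3 [1.5y] bond c/2=1/100: DF=(947029/1000000 − 1/100·(0.967900+0.946300))/(1+1/100) = 9187/10000 ≈ 0.918700
step 4 [2y] zero: DF = P = 9141/10000 ≈ 0.914100
step 5 [2.5y] zero: DF = P = 8651/10000 ≈ 0.865100
step 6 [3y] swap r/2=1798/54323: DF=(1 − 1798/54323·(0.967900+0.946300+0.918700+0.914100+0.865100))/(1+1798/54323) = 4101/5000 ≈ 0.820200
step 7 [3.5y] swap r/2=2026/62297: DF=(1 − 2026/62297·(0.967900+0.946300+0.918700+0.914100+0.865100+0.820200))/(1+2026/62297) = 3987/5000 ≈ 0.797400

1 1/2 9679/10000
2 1 9463/10000
3 3/2 9187/10000
4 2 9141/10000
5 5/2 8651/10000
6 3 4101/5000
7 7/2 3987/5000
s(2.5y) = (1/(8651/10000) − 1)/(5/2) = 2698/43255 ≈ 6.2374%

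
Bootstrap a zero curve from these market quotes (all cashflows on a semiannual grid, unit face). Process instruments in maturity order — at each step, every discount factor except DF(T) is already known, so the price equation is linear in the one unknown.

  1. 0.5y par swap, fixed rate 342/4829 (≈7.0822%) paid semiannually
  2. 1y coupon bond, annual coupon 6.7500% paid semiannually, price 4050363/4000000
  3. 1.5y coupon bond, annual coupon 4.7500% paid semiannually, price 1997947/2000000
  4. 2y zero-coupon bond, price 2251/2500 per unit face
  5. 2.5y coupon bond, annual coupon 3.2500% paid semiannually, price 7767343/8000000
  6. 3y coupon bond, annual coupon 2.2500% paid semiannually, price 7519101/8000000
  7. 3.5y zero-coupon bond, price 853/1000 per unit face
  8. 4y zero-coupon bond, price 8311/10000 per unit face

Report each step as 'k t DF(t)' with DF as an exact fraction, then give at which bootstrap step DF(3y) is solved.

1 1/2 4829/5000
2 1 237/250
3 3/2 4657/5000
4 2 2251/2500
5 5/2 1791/2000
6 3 4389/5000
7 7/2 853/1000
8 4 8311/10000
DF(3y) is solved at step 6

step 1 [0.5y] swap r/2=171/4829: DF=(1 − 171/4829·(0))/(1+171/4829) = 4829/5000 ≈ 0.965800
step 2 [1y] bond c/2=27/800: DF=(4050363/4000000 − 27/800·(0.965800))/(1+27/800) = 237/250 ≈ 0.948000
step 3 [1.5y] bond c/2=19/800: DF=(1997947/2000000 − 19/800·(0.965800+0.948000))/(1+19/800) = 4657/5000 ≈ 0.931400
step 4 [2y] zero: DF = P = 2251/2500 ≈ 0.900400
step 5 [2.5y] bond c/2=13/800: DF=(7767343/8000000 − 13/800·(0.965800+0.948000+0.931400+0.900400))/(1+13/800) = 1791/2000 ≈ 0.895500
step 6 [3y] bond c/2=9/800: DF=(7519101/8000000 − 9/800·(0.965800+0.948000+0.931400+0.900400+0.895500))/(1+9/800) = 4389/5000 ≈ 0.877800
step 7 [3.5y] zero: DF = P = 853/1000 ≈ 0.853000
step 8 [4y] zero: DF = P = 8311/10000 ≈ 0.831100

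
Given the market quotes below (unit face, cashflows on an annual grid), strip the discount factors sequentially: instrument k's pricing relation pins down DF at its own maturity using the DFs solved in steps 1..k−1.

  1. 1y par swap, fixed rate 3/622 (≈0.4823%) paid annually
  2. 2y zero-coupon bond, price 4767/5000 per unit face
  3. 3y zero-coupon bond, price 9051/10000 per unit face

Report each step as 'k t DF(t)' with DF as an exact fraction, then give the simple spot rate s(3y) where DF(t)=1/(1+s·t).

step 1 [1y] swap r/1=3/622: DF=(1 − 3/622·(0))/(1+3/622) = 622/625 ≈ 0.995200
step 2 [2y] zero: DF = P = 4767/5000 ≈ 0.953400
step 3 [3y] zero: DF = P = 9051/10000 ≈ 0.905100

1 1 622/625
2 2 4767/5000
3 3 9051/10000
s(3y) = (1/(9051/10000) − 1)/(3) = 949/27153 ≈ 3.4950%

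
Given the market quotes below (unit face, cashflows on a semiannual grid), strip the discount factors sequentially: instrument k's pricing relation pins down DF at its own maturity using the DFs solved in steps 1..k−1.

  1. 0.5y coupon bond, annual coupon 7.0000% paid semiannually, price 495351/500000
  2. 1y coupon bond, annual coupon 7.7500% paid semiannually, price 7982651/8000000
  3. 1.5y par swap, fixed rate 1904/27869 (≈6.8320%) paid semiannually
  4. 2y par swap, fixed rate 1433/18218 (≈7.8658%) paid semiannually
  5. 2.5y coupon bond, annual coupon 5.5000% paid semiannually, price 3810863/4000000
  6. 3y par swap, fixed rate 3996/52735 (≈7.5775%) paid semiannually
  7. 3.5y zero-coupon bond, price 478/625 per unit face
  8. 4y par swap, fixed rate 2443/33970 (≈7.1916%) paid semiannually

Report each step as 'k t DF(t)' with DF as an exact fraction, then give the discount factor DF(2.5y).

1 1/2 2393/2500
2 1 9249/10000
3 3/2 1131/1250
4 2 8567/10000
5 5/2 8297/10000
6 3 4001/5000
7 7/2 478/625
8 4 7557/10000
DF(2.5y) = 8297/10000 ≈ 0.829700

step 1 [0.5y] bond c/2=7/200: DF=(495351/500000 − 7/200·(0))/(1+7/200) = 2393/2500 ≈ 0.957200
step 2 [1y] bond c/2=31/800: DF=(7982651/8000000 − 31/800·(0.957200))/(1+31/800) = 9249/10000 ≈ 0.924900
step 3 [1.5y] swap r/2=952/27869: DF=(1 − 952/27869·(0.957200+0.924900))/(1+952/27869) = 1131/1250 ≈ 0.904800
step 4 [2y] swap r/2=1433/36436: DF=(1 − 1433/36436·(0.957200+0.924900+0.904800))/(1+1433/36436) = 8567/10000 ≈ 0.856700
step 5 [2.5y] bond c/2=11/400: DF=(3810863/4000000 − 11/400·(0.957200+0.924900+0.904800+0.856700))/(1+11/400) = 8297/10000 ≈ 0.829700
step 6 [3y] swap r/2=1998/52735: DF=(1 − 1998/52735·(0.957200+0.924900+0.904800+0.856700+0.829700))/(1+1998/52735) = 4001/5000 ≈ 0.800200
step 7 [3.5y] zero: DF = P = 478/625 ≈ 0.764800
step 8 [4y] swap r/2=2443/67940: DF=(1 − 2443/67940·(0.957200+0.924900+0.904800+0.856700+0.829700+0.800200+0.764800))/(1+2443/67940) = 7557/10000 ≈ 0.755700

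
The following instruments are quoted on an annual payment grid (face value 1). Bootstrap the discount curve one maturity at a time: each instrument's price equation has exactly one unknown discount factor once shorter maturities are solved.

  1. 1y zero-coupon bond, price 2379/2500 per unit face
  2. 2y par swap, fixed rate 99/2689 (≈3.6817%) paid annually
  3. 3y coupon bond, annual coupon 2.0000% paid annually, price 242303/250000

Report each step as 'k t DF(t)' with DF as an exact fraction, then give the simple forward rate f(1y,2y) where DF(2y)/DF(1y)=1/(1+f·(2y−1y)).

1 1 2379/2500
2 2 9307/10000
3 3 9133/10000
f(1y,2y) = ((2379/2500)/(9307/10000) − 1)/(1) = 209/9307 ≈ 2.2456%

step 1 [1y] zero: DF = P = 2379/2500 ≈ 0.951600
step 2 [2y] swap r/1=99/2689: DF=(1 − 99/2689·(0.951600))/(1+99/2689) = 9307/10000 ≈ 0.930700
step 3 [3y] bond c/1=1/50: DF=(242303/250000 − 1/50·(0.951600+0.930700))/(1+1/50) = 9133/10000 ≈ 0.913300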